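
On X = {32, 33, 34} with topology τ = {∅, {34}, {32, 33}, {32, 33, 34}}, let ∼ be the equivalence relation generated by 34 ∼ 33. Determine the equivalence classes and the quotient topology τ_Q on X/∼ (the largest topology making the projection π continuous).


X/∼ = {[32], [33=34]}; |τ_Q| = 2.

Equivalence classes: [32], [33=34].
Quotient map π: X → X/∼ sends 32 ↦ [32], 33 ↦ [33=34], 34 ↦ [33=34].
For each subset V ⊆ X/∼, compute π^{-1}(V) ⊆ X and check whether π^{-1}(V) ∈ τ. V is open in τ_Q iff π^{-1}(V) ∈ τ.
  V = {}: π^{-1}(V) = ∅ ∈ τ ✓.
  V = {[32]}: π^{-1}(V) = {32} ∉ τ ✗.
  V = {[33=34]}: π^{-1}(V) = {33, 34} ∉ τ ✗.
  V = {[32], [33=34]}: π^{-1}(V) = {32, 33, 34} ∈ τ ✓.
Open sets in the quotient: τ_Q = {{}, {[32], [33=34]}} (2 elements).


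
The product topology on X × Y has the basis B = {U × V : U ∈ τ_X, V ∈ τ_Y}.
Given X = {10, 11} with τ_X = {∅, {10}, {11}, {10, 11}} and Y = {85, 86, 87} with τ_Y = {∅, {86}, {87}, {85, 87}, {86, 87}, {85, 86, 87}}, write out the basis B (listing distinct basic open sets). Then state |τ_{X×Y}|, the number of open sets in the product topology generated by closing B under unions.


Basis B = {∅ × ∅, {10} × {86}, {10} × {87}, {11} × {86}, {11} × {87}, {10} × {85, 87}, {10} × {86, 87}, {10, 11} × {86}, {10, 11} × {87}, {11} × {85, 87}, {11} × {86, 87}, {10} × {85, 86, 87}, {11} × {85, 86, 87}, {10, 11} × {85, 87}, {10, 11} × {86, 87}, {10, 11} × {85, 86, 87}}; |τ_{X×Y}| = 36.

Enumerate products U × V with U ∈ τ_X, V ∈ τ_Y (deduplicated):
  ∅ × ∅ = {} (∅)
  {10} × {86} = {(10,86)}
  {10} × {87} = {(10,87)}
  {11} × {86} = {(11,86)}
  {11} × {87} = {(11,87)}
  {10} × {85, 87} = {(10,85), (10,87)}
  {10} × {86, 87} = {(10,86), (10,87)}
  {10, 11} × {86} = {(10,86), (11,86)}
  {10, 11} × {87} = {(10,87), (11,87)}
  {11} × {85, 87} = {(11,85), (11,87)}
  {11} × {86, 87} = {(11,86), (11,87)}
  {10} × {85, 86, 87} = {(10,85), (10,86), (10,87)}
  {11} × {85, 86, 87} = {(11,85), (11,86), (11,87)}
  {10, 11} × {85, 87} = {(10,85), (10,87), (11,85), (11,87)}
  {10, 11} × {86, 87} = {(10,86), (10,87), (11,86), (11,87)}
  {10, 11} × {85, 86, 87} = {(10,85), (10,86), (10,87), (11,85), (11,86), (11,87)}
These 16 distinct sets form the basis B.
Close under arbitrary unions to get τ_{X×Y}; counting gives |τ_{X×Y}| = 36.


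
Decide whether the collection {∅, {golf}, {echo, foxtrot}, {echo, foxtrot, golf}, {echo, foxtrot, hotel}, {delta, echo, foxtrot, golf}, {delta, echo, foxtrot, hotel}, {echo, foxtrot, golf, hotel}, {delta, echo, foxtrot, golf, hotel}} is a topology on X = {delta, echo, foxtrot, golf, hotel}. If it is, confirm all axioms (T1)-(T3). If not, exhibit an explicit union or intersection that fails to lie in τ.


τ is NOT a topology on X.

Axiom (T1): ∅ ∈ τ? Yes; X ∈ τ? Yes.
Axiom (T2/T3): check pairwise unions and intersections of members of τ.
Counterexample for (T3): {delta, echo, foxtrot, golf} ∩ {delta, echo, foxtrot, hotel} = {delta, echo, foxtrot} ∉ τ. Therefore τ is NOT a topology.


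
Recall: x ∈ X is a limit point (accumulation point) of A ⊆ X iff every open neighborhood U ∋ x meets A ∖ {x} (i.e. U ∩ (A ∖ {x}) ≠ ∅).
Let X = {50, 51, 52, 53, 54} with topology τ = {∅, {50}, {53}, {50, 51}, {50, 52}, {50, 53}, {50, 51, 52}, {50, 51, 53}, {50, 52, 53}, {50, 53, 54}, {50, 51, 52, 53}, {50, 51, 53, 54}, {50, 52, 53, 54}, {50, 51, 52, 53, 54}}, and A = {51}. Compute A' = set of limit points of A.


A' = ∅

For each x ∈ X, list the open sets U ∈ τ with x ∈ U, then check whether U ∩ (A ∖ {x}) ≠ ∅ for every such U.
  x = 50: open {50} ∋ x has {50} ∩ (A ∖ {50}) = ∅, so x is NOT a limit point.
  x = 51: open {50, 51} ∋ x has {50, 51} ∩ (A ∖ {51}) = ∅, so x is NOT a limit point.
  x = 52: open {50, 52} ∋ x has {50, 52} ∩ (A ∖ {52}) = ∅, so x is NOT a limit point.
  x = 53: open {53} ∋ x has {53} ∩ (A ∖ {53}) = ∅, so x is NOT a limit point.
  x = 54: open {50, 53, 54} ∋ x has {50, 53, 54} ∩ (A ∖ {54}) = ∅, so x is NOT a limit point.
Collecting: A' = ∅.


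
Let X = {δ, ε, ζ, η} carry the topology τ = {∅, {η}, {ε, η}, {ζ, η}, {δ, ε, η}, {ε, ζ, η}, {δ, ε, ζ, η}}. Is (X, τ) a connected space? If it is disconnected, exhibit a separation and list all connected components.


(X, τ) is connected.

Find clopen sets (U ∈ τ with X ∖ U ∈ τ):
  U = ∅, X ∖ U = {δ, ε, ζ, η} — both open, so U is clopen.
  U = {δ, ε, ζ, η}, X ∖ U = ∅ — both open, so U is clopen.
Only trivial clopens (∅ and X) exist, so (X, τ) is connected.
Compute connected components by grouping points that agree on all clopens:
  component: {δ, ε, ζ, η}


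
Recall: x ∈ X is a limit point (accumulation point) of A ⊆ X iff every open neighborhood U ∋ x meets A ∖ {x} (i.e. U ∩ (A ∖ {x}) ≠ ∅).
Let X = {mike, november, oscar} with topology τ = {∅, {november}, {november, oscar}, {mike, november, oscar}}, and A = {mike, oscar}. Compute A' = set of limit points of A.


A' = {mike}

For each x ∈ X, list the open sets U ∈ τ with x ∈ U, then check whether U ∩ (A ∖ {x}) ≠ ∅ for every such U.
  x = mike: opens ∋ x are {mike, november, oscar}; each meets A ∖ {mike}, so x IS a limit point.
  x = november: open {november} ∋ x has {november} ∩ (A ∖ {november}) = ∅, so x is NOT a limit point.
  x = oscar: open {november, oscar} ∋ x has {november, oscar} ∩ (A ∖ {oscar}) = ∅, so x is NOT a limit point.
Collecting: A' = {mike}.


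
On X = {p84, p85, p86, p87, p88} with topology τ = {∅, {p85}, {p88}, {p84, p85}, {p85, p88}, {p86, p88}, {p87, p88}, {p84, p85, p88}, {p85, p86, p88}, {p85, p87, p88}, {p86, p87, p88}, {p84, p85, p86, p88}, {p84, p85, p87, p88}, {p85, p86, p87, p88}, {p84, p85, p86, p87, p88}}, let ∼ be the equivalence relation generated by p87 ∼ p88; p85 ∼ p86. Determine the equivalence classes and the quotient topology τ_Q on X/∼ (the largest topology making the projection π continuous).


X/∼ = {[p84], [p85=p86], [p87=p88]}; |τ_Q| = 4.

Equivalence classes: [p84], [p85=p86], [p87=p88].
Quotient map π: X → X/∼ sends p84 ↦ [p84], p85 ↦ [p85=p86], p86 ↦ [p85=p86], p87 ↦ [p87=p88], p88 ↦ [p87=p88].
For each subset V ⊆ X/∼, compute π^{-1}(V) ⊆ X and check whether π^{-1}(V) ∈ τ. V is open in τ_Q iff π^{-1}(V) ∈ τ.
  V = {}: π^{-1}(V) = ∅ ∈ τ ✓.
  V = {[p84]}: π^{-1}(V) = {p84} ∉ τ ✗.
  V = {[p85=p86]}: π^{-1}(V) = {p85, p86} ∉ τ ✗.
  V = {[p84], [p85=p86]}: π^{-1}(V) = {p84, p85, p86} ∉ τ ✗.
  V = {[p87=p88]}: π^{-1}(V) = {p87, p88} ∈ τ ✓.
  V = {[p84], [p87=p88]}: π^{-1}(V) = {p84, p87, p88} ∉ τ ✗.
  V = {[p85=p86], [p87=p88]}: π^{-1}(V) = {p85, p86, p87, p88} ∈ τ ✓.
  V = {[p84], [p85=p86], [p87=p88]}: π^{-1}(V) = {p84, p85, p86, p87, p88} ∈ τ ✓.
Open sets in the quotient: τ_Q = {{}, {[p87=p88]}, {[p85=p86], [p87=p88]}, {[p84], [p85=p86], [p87=p88]}} (4 elements).


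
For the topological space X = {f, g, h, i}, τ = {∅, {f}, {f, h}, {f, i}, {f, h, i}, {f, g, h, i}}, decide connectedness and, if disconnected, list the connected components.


(X, τ) is connected.

Find clopen sets (U ∈ τ with X ∖ U ∈ τ):
  U = ∅, X ∖ U = {f, g, h, i} — both open, so U is clopen.
  U = {f, g, h, i}, X ∖ U = ∅ — both open, so U is clopen.
Only trivial clopens (∅ and X) exist, so (X, τ) is connected.
Compute connected components by grouping points that agree on all clopens:
  component: {f, g, h, i}


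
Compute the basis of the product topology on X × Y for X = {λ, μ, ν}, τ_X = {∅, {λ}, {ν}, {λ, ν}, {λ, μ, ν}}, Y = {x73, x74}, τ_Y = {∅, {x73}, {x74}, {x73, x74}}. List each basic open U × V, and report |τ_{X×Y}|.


Basis B = {∅ × ∅, {λ} × {x73}, {λ} × {x74}, {ν} × {x73}, {ν} × {x74}, {λ} × {x73, x74}, {λ, ν} × {x73}, {λ, ν} × {x74}, {ν} × {x73, x74}, {λ, μ, ν} × {x73}, {λ, μ, ν} × {x74}, {λ, ν} × {x73, x74}, {λ, μ, ν} × {x73, x74}}; |τ_{X×Y}| = 25.

Enumerate products U × V with U ∈ τ_X, V ∈ τ_Y (deduplicated):
  ∅ × ∅ = {} (∅)
  {λ} × {x73} = {(λ,x73)}
  {λ} × {x74} = {(λ,x74)}
  {ν} × {x73} = {(ν,x73)}
  {ν} × {x74} = {(ν,x74)}
  {λ} × {x73, x74} = {(λ,x73), (λ,x74)}
  {λ, ν} × {x73} = {(λ,x73), (ν,x73)}
  {λ, ν} × {x74} = {(λ,x74), (ν,x74)}
  {ν} × {x73, x74} = {(ν,x73), (ν,x74)}
  {λ, μ, ν} × {x73} = {(λ,x73), (μ,x73), (ν,x73)}
  {λ, μ, ν} × {x74} = {(λ,x74), (μ,x74), (ν,x74)}
  {λ, ν} × {x73, x74} = {(λ,x73), (λ,x74), (ν,x73), (ν,x74)}
  {λ, μ, ν} × {x73, x74} = {(λ,x73), (λ,x74), (μ,x73), (μ,x74), (ν,x73), (ν,x74)}
These 13 distinct sets form the basis B.
Close under arbitrary unions to get τ_{X×Y}; counting gives |τ_{X×Y}| = 25.


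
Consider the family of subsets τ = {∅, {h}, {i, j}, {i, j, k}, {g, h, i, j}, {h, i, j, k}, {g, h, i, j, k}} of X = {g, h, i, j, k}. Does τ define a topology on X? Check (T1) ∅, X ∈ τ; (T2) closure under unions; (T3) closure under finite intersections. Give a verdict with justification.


τ is NOT a topology on X.

Axiom (T1): ∅ ∈ τ? Yes; X ∈ τ? Yes.
Axiom (T2/T3): check pairwise unions and intersections of members of τ.
Counterexample for (T2): {h} ∪ {i, j} = {h, i, j} ∉ τ. Therefore τ is NOT a topology.


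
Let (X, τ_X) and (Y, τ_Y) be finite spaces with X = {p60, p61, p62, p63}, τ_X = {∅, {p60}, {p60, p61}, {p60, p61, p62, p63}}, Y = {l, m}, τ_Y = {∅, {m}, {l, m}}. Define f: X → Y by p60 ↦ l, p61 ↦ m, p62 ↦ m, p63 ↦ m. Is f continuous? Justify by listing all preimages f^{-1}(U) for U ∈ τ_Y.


f is NOT continuous.

Compute f^{-1}(U) for each U ∈ τ_Y:
  U = ∅: f^{-1}(U) = ∅ ∈ τ_X ✓.
  U = {m}: f^{-1}(U) = {p61, p62, p63} ∉ τ_X ✗.
  U = {l, m}: f^{-1}(U) = {p60, p61, p62, p63} ∈ τ_X ✓.
Found U = {m} with f^{-1}(U) = {p61, p62, p63} not in τ_X. Therefore f is NOT continuous.


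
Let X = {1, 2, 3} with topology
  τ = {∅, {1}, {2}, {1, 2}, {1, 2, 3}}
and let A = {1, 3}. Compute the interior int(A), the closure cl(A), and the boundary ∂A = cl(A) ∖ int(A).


int(A) = {1}, cl(A) = {1, 3}, ∂A = {3}.

Closed sets in (X, τ) are complements of opens:
  closed(X, τ) = {∅, {3}, {1, 3}, {2, 3}, {1, 2, 3}}.
int(A) = ⋃ {U ∈ τ : U ⊆ A}. Opens contained in A: ∅, {1}.
Taking the union of these: int(A) = {1}.
cl(A) = ⋂ {C closed : A ⊆ C}. Closed sets containing A: {1, 3}, {1, 2, 3}.
Intersecting these: cl(A) = {1, 3}.
∂A = cl(A) ∖ int(A) = {1, 3} ∖ {1} = {3}.


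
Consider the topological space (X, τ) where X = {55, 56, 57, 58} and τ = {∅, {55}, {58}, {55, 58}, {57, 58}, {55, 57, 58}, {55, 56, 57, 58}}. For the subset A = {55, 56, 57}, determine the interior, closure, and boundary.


int(A) = {55}, cl(A) = {55, 56, 57}, ∂A = {56, 57}.

Closed sets in (X, τ) are complements of opens:
  closed(X, τ) = {∅, {56}, {55, 56}, {56, 57}, {55, 56, 57}, {56, 57, 58}, {55, 56, 57, 58}}.
int(A) = ⋃ {U ∈ τ : U ⊆ A}. Opens contained in A: ∅, {55}.
Taking the union of these: int(A) = {55}.
cl(A) = ⋂ {C closed : A ⊆ C}. Closed sets containing A: {55, 56, 57}, {55, 56, 57, 58}.
Intersecting these: cl(A) = {55, 56, 57}.
∂A = cl(A) ∖ int(A) = {55, 56, 57} ∖ {55} = {56, 57}.


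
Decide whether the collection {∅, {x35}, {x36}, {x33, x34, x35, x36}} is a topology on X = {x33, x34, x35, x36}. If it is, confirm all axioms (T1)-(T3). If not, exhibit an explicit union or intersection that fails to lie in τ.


τ is NOT a topology on X.

Axiom (T1): ∅ ∈ τ? Yes; X ∈ τ? Yes.
Axiom (T2/T3): check pairwise unions and intersections of members of τ.
Counterexample for (T2): {x35} ∪ {x36} = {x35, x36} ∉ τ. Therefore τ is NOT a topology.


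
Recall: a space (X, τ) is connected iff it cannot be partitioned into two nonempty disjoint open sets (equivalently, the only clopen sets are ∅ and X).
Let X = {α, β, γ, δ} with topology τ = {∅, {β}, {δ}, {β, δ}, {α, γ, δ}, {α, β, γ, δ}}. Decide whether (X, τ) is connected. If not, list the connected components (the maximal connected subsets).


(X, τ) is disconnected; components = [{β}, {α, γ, δ}].

Find clopen sets (U ∈ τ with X ∖ U ∈ τ):
  U = ∅, X ∖ U = {α, β, γ, δ} — both open, so U is clopen.
  U = {β}, X ∖ U = {α, γ, δ} — both open, so U is clopen.
  U = {α, γ, δ}, X ∖ U = {β} — both open, so U is clopen.
  U = {α, β, γ, δ}, X ∖ U = ∅ — both open, so U is clopen.
Nontrivial clopen(s) exist: e.g. {α, γ, δ}. So (X, τ) is disconnected.
Compute connected components by grouping points that agree on all clopens:
  component: {β}
  component: {α, γ, δ}


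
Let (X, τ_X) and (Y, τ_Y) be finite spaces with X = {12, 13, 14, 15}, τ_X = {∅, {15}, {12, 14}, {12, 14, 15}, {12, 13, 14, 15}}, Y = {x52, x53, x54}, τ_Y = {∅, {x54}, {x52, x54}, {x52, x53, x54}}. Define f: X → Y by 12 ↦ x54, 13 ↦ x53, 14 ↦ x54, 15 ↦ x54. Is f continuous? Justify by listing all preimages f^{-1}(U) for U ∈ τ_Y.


f IS continuous.

Compute f^{-1}(U) for each U ∈ τ_Y:
  U = ∅: f^{-1}(U) = ∅ ∈ τ_X ✓.
  U = {x54}: f^{-1}(U) = {12, 14, 15} ∈ τ_X ✓.
  U = {x52, x54}: f^{-1}(U) = {12, 14, 15} ∈ τ_X ✓.
  U = {x52, x53, x54}: f^{-1}(U) = {12, 13, 14, 15} ∈ τ_X ✓.
Every preimage lies in τ_X, so f IS continuous.


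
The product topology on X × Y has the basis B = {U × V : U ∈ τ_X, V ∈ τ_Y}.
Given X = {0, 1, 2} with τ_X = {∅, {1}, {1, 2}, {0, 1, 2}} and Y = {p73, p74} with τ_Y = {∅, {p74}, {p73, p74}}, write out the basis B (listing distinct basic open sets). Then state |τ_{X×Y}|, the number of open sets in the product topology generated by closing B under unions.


Basis B = {∅ × ∅, {1} × {p74}, {1} × {p73, p74}, {1, 2} × {p74}, {0, 1, 2} × {p74}, {1, 2} × {p73, p74}, {0, 1, 2} × {p73, p74}}; |τ_{X×Y}| = 10.

Enumerate products U × V with U ∈ τ_X, V ∈ τ_Y (deduplicated):
  ∅ × ∅ = {} (∅)
  {1} × {p74} = {(1,p74)}
  {1} × {p73, p74} = {(1,p73), (1,p74)}
  {1, 2} × {p74} = {(1,p74), (2,p74)}
  {0, 1, 2} × {p74} = {(0,p74), (1,p74), (2,p74)}
  {1, 2} × {p73, p74} = {(1,p73), (1,p74), (2,p73), (2,p74)}
  {0, 1, 2} × {p73, p74} = {(0,p73), (0,p74), (1,p73), (1,p74), (2,p73), (2,p74)}
These 7 distinct sets form the basis B.
Close under arbitrary unions to get τ_{X×Y}; counting gives |τ_{X×Y}| = 10.


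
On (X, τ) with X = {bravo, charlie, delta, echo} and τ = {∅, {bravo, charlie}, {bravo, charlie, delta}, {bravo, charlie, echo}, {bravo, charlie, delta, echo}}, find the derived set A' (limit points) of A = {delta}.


A' = ∅

For each x ∈ X, list the open sets U ∈ τ with x ∈ U, then check whether U ∩ (A ∖ {x}) ≠ ∅ for every such U.
  x = bravo: open {bravo, charlie} ∋ x has {bravo, charlie} ∩ (A ∖ {bravo}) = ∅, so x is NOT a limit point.
  x = charlie: open {bravo, charlie} ∋ x has {bravo, charlie} ∩ (A ∖ {charlie}) = ∅, so x is NOT a limit point.
  x = delta: open {bravo, charlie, delta} ∋ x has {bravo, charlie, delta} ∩ (A ∖ {delta}) = ∅, so x is NOT a limit point.
  x = echo: open {bravo, charlie, echo} ∋ x has {bravo, charlie, echo} ∩ (A ∖ {echo}) = ∅, so x is NOT a limit point.
Collecting: A' = ∅.


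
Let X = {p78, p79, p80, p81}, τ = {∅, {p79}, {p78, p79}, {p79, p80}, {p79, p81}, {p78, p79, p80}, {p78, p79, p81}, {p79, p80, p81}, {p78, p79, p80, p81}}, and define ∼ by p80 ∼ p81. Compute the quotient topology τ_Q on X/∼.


X/∼ = {[p78], [p79], [p80=p81]}; |τ_Q| = 5.

Equivalence classes: [p78], [p79], [p80=p81].
Quotient map π: X → X/∼ sends p78 ↦ [p78], p79 ↦ [p79], p80 ↦ [p80=p81], p81 ↦ [p80=p81].
For each subset V ⊆ X/∼, compute π^{-1}(V) ⊆ X and check whether π^{-1}(V) ∈ τ. V is open in τ_Q iff π^{-1}(V) ∈ τ.
  V = {}: π^{-1}(V) = ∅ ∈ τ ✓.
  V = {[p78]}: π^{-1}(V) = {p78} ∉ τ ✗.
  V = {[p79]}: π^{-1}(V) = {p79} ∈ τ ✓.
  V = {[p78], [p79]}: π^{-1}(V) = {p78, p79} ∈ τ ✓.
  V = {[p80=p81]}: π^{-1}(V) = {p80, p81} ∉ τ ✗.
  V = {[p78], [p80=p81]}: π^{-1}(V) = {p78, p80, p81} ∉ τ ✗.
  V = {[p79], [p80=p81]}: π^{-1}(V) = {p79, p80, p81} ∈ τ ✓.
  V = {[p78], [p79], [p80=p81]}: π^{-1}(V) = {p78, p79, p80, p81} ∈ τ ✓.
Open sets in the quotient: τ_Q = {{}, {[p79]}, {[p78], [p79]}, {[p79], [p80=p81]}, {[p78], [p79], [p80=p81]}} (5 elements).


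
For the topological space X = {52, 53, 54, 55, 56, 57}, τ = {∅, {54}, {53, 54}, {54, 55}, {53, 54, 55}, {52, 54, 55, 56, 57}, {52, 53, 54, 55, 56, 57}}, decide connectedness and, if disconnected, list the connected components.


(X, τ) is connected.

Find clopen sets (U ∈ τ with X ∖ U ∈ τ):
  U = ∅, X ∖ U = {52, 53, 54, 55, 56, 57} — both open, so U is clopen.
  U = {52, 53, 54, 55, 56, 57}, X ∖ U = ∅ — both open, so U is clopen.
Only trivial clopens (∅ and X) exist, so (X, τ) is connected.
Compute connected components by grouping points that agree on all clopens:
  component: {52, 53, 54, 55, 56, 57}


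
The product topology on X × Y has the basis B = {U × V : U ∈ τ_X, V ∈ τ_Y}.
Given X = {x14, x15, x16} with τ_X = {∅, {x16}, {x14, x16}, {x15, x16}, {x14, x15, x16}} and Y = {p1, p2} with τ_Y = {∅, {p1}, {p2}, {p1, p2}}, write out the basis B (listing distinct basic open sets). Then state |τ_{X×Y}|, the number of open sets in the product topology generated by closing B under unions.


Basis B = {∅ × ∅, {x16} × {p1}, {x16} × {p2}, {x14, x16} × {p1}, {x14, x16} × {p2}, {x15, x16} × {p1}, {x15, x16} × {p2}, {x16} × {p1, p2}, {x14, x15, x16} × {p1}, {x14, x15, x16} × {p2}, {x14, x16} × {p1, p2}, {x15, x16} × {p1, p2}, {x14, x15, x16} × {p1, p2}}; |τ_{X×Y}| = 25.

Enumerate products U × V with U ∈ τ_X, V ∈ τ_Y (deduplicated):
  ∅ × ∅ = {} (∅)
  {x16} × {p1} = {(x16,p1)}
  {x16} × {p2} = {(x16,p2)}
  {x14, x16} × {p1} = {(x14,p1), (x16,p1)}
  {x14, x16} × {p2} = {(x14,p2), (x16,p2)}
  {x15, x16} × {p1} = {(x15,p1), (x16,p1)}
  {x15, x16} × {p2} = {(x15,p2), (x16,p2)}
  {x16} × {p1, p2} = {(x16,p1), (x16,p2)}
  {x14, x15, x16} × {p1} = {(x14,p1), (x15,p1), (x16,p1)}
  {x14, x15, x16} × {p2} = {(x14,p2), (x15,p2), (x16,p2)}
  {x14, x16} × {p1, p2} = {(x14,p1), (x14,p2), (x16,p1), (x16,p2)}
  {x15, x16} × {p1, p2} = {(x15,p1), (x15,p2), (x16,p1), (x16,p2)}
  {x14, x15, x16} × {p1, p2} = {(x14,p1), (x14,p2), (x15,p1), (x15,p2), (x16,p1), (x16,p2)}
These 13 distinct sets form the basis B.
Close under arbitrary unions to get τ_{X×Y}; counting gives |τ_{X×Y}| = 25.


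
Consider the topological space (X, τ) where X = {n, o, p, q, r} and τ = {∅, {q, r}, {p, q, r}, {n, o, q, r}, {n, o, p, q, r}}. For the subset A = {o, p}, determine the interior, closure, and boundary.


int(A) = ∅, cl(A) = {n, o, p}, ∂A = {n, o, p}.

Closed sets in (X, τ) are complements of opens:
  closed(X, τ) = {∅, {p}, {n, o}, {n, o, p}, {n, o, p, q, r}}.
int(A) = ⋃ {U ∈ τ : U ⊆ A}. Opens contained in A: ∅.
Taking the union of these: int(A) = ∅.
cl(A) = ⋂ {C closed : A ⊆ C}. Closed sets containing A: {n, o, p}, {n, o, p, q, r}.
Intersecting these: cl(A) = {n, o, p}.
∂A = cl(A) ∖ int(A) = {n, o, p} ∖ ∅ = {n, o, p}.


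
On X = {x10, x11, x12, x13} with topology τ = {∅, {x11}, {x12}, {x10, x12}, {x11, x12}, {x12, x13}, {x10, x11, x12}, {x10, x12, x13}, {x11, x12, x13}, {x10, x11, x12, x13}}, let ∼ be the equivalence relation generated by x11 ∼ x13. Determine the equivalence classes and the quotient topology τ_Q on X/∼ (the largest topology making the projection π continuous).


X/∼ = {[x10], [x11=x13], [x12]}; |τ_Q| = 5.

Equivalence classes: [x10], [x11=x13], [x12].
Quotient map π: X → X/∼ sends x10 ↦ [x10], x11 ↦ [x11=x13], x12 ↦ [x12], x13 ↦ [x11=x13].
For each subset V ⊆ X/∼, compute π^{-1}(V) ⊆ X and check whether π^{-1}(V) ∈ τ. V is open in τ_Q iff π^{-1}(V) ∈ τ.
  V = {}: π^{-1}(V) = ∅ ∈ τ ✓.
  V = {[x10]}: π^{-1}(V) = {x10} ∉ τ ✗.
  V = {[x11=x13]}: π^{-1}(V) = {x11, x13} ∉ τ ✗.
  V = {[x10], [x11=x13]}: π^{-1}(V) = {x10, x11, x13} ∉ τ ✗.
  V = {[x12]}: π^{-1}(V) = {x12} ∈ τ ✓.
  V = {[x10], [x12]}: π^{-1}(V) = {x10, x12} ∈ τ ✓.
  V = {[x11=x13], [x12]}: π^{-1}(V) = {x11, x12, x13} ∈ τ ✓.
  V = {[x10], [x11=x13], [x12]}: π^{-1}(V) = {x10, x11, x12, x13} ∈ τ ✓.
Open sets in the quotient: τ_Q = {{}, {[x12]}, {[x10], [x12]}, {[x11=x13], [x12]}, {[x10], [x11=x13], [x12]}} (5 elements).


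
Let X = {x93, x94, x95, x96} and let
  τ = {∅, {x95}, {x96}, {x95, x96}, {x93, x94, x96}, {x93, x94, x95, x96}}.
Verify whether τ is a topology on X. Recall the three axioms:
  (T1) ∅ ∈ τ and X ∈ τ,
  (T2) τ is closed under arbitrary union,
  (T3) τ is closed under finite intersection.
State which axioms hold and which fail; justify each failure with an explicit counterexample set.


τ IS a topology on X.

Axiom (T1): ∅ ∈ τ? Yes; X ∈ τ? Yes.
Axiom (T2/T3): check pairwise unions and intersections of members of τ.
All pairwise intersections and unions checked — each lies in τ. Therefore τ satisfies (T1), (T2), (T3): it IS a topology on X.


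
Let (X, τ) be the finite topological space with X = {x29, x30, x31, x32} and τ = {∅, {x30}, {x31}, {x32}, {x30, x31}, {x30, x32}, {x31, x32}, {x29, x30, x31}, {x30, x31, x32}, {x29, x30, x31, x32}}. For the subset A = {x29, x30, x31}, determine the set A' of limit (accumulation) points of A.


A' = {x29}

For each x ∈ X, list the open sets U ∈ τ with x ∈ U, then check whether U ∩ (A ∖ {x}) ≠ ∅ for every such U.
  x = x29: opens ∋ x are {x29, x30, x31}, {x29, x30, x31, x32}; each meets A ∖ {x29}, so x IS a limit point.
  x = x30: open {x30} ∋ x has {x30} ∩ (A ∖ {x30}) = ∅, so x is NOT a limit point.
  x = x31: open {x31} ∋ x has {x31} ∩ (A ∖ {x31}) = ∅, so x is NOT a limit point.
  x = x32: open {x32} ∋ x has {x32} ∩ (A ∖ {x32}) = ∅, so x is NOT a limit point.
Collecting: A' = {x29}.


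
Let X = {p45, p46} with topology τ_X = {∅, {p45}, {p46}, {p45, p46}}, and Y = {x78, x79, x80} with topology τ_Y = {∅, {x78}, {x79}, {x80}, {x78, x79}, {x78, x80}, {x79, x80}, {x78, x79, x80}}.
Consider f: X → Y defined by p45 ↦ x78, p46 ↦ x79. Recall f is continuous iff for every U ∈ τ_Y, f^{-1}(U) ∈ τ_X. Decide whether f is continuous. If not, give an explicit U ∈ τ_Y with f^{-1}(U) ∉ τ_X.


f IS continuous.

Compute f^{-1}(U) for each U ∈ τ_Y:
  U = ∅: f^{-1}(U) = ∅ ∈ τ_X ✓.
  U = {x78}: f^{-1}(U) = {p45} ∈ τ_X ✓.
  U = {x79}: f^{-1}(U) = {p46} ∈ τ_X ✓.
  U = {x80}: f^{-1}(U) = ∅ ∈ τ_X ✓.
  U = {x78, x79}: f^{-1}(U) = {p45, p46} ∈ τ_X ✓.
  U = {x78, x80}: f^{-1}(U) = {p45} ∈ τ_X ✓.
  U = {x79, x80}: f^{-1}(U) = {p46} ∈ τ_X ✓.
  U = {x78, x79, x80}: f^{-1}(U) = {p45, p46} ∈ τ_X ✓.
Every preimage lies in τ_X, so f IS continuous.


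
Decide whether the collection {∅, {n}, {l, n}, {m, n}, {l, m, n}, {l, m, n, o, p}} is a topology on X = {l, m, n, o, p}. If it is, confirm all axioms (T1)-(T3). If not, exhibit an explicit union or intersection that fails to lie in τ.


τ IS a topology on X.

Axiom (T1): ∅ ∈ τ? Yes; X ∈ τ? Yes.
Axiom (T2/T3): check pairwise unions and intersections of members of τ.
All pairwise intersections and unions checked — each lies in τ. Therefore τ satisfies (T1), (T2), (T3): it IS a topology on X.


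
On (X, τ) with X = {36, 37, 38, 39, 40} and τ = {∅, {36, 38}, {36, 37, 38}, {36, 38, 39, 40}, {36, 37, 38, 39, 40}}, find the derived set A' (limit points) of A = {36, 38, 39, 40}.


A' = {36, 37, 38, 39, 40}

For each x ∈ X, list the open sets U ∈ τ with x ∈ U, then check whether U ∩ (A ∖ {x}) ≠ ∅ for every such U.
  x = 36: opens ∋ x are {36, 38}, {36, 37, 38}, {36, 38, 39, 40}, {36, 37, 38, 39, 40}; each meets A ∖ {36}, so x IS a limit point.
  x = 37: opens ∋ x are {36, 37, 38}, {36, 37, 38, 39, 40}; each meets A ∖ {37}, so x IS a limit point.
  x = 38: opens ∋ x are {36, 38}, {36, 37, 38}, {36, 38, 39, 40}, {36, 37, 38, 39, 40}; each meets A ∖ {38}, so x IS a limit point.
  x = 39: opens ∋ x are {36, 38, 39, 40}, {36, 37, 38, 39, 40}; each meets A ∖ {39}, so x IS a limit point.
  x = 40: opens ∋ x are {36, 38, 39, 40}, {36, 37, 38, 39, 40}; each meets A ∖ {40}, so x IS a limit point.
Collecting: A' = {36, 37, 38, 39, 40}.


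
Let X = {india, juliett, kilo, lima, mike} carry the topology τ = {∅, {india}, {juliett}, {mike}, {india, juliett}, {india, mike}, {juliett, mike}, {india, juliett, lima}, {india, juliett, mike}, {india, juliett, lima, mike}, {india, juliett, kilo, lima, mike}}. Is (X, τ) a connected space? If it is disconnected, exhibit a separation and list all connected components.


(X, τ) is connected.

Find clopen sets (U ∈ τ with X ∖ U ∈ τ):
  U = ∅, X ∖ U = {india, juliett, kilo, lima, mike} — both open, so U is clopen.
  U = {india, juliett, kilo, lima, mike}, X ∖ U = ∅ — both open, so U is clopen.
Only trivial clopens (∅ and X) exist, so (X, τ) is connected.
Compute connected components by grouping points that agree on all clopens:
  component: {india, juliett, kilo, lima, mike}


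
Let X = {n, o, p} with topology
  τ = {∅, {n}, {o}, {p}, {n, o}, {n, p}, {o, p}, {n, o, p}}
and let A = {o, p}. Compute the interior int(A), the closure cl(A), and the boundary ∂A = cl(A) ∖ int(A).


int(A) = {o, p}, cl(A) = {o, p}, ∂A = ∅.

Closed sets in (X, τ) are complements of opens:
  closed(X, τ) = {∅, {n}, {o}, {p}, {n, o}, {n, p}, {o, p}, {n, o, p}}.
int(A) = ⋃ {U ∈ τ : U ⊆ A}. Opens contained in A: ∅, {o}, {p}, {o, p}.
Taking the union of these: int(A) = {o, p}.
cl(A) = ⋂ {C closed : A ⊆ C}. Closed sets containing A: {o, p}, {n, o, p}.
Intersecting these: cl(A) = {o, p}.
∂A = cl(A) ∖ int(A) = {o, p} ∖ {o, p} = ∅.


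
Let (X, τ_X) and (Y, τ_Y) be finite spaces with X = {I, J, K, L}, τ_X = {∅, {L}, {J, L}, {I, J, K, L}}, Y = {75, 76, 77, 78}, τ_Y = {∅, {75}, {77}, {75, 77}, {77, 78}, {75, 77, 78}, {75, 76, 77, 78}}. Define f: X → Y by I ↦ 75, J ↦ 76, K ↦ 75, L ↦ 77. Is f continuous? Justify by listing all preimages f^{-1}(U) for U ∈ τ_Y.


f is NOT continuous.

Compute f^{-1}(U) for each U ∈ τ_Y:
  U = ∅: f^{-1}(U) = ∅ ∈ τ_X ✓.
  U = {75}: f^{-1}(U) = {I, K} ∉ τ_X ✗.
  U = {77}: f^{-1}(U) = {L} ∈ τ_X ✓.
  U = {75, 77}: f^{-1}(U) = {I, K, L} ∉ τ_X ✗.
  U = {77, 78}: f^{-1}(U) = {L} ∈ τ_X ✓.
  U = {75, 77, 78}: f^{-1}(U) = {I, K, L} ∉ τ_X ✗.
  U = {75, 76, 77, 78}: f^{-1}(U) = {I, J, K, L} ∈ τ_X ✓.
Found U = {75} with f^{-1}(U) = {I, K} not in τ_X. Therefore f is NOT continuous.


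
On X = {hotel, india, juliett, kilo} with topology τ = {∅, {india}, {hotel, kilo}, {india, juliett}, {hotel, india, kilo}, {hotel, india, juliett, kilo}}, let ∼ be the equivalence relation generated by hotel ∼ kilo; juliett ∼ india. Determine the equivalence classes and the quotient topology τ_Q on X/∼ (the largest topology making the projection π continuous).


X/∼ = {[hotel=kilo], [india=juliett]}; |τ_Q| = 4.

Equivalence classes: [hotel=kilo], [india=juliett].
Quotient map π: X → X/∼ sends hotel ↦ [hotel=kilo], india ↦ [india=juliett], juliett ↦ [india=juliett], kilo ↦ [hotel=kilo].
For each subset V ⊆ X/∼, compute π^{-1}(V) ⊆ X and check whether π^{-1}(V) ∈ τ. V is open in τ_Q iff π^{-1}(V) ∈ τ.
  V = {}: π^{-1}(V) = ∅ ∈ τ ✓.
  V = {[hotel=kilo]}: π^{-1}(V) = {hotel, kilo} ∈ τ ✓.
  V = {[india=juliett]}: π^{-1}(V) = {india, juliett} ∈ τ ✓.
  V = {[hotel=kilo], [india=juliett]}: π^{-1}(V) = {hotel, india, juliett, kilo} ∈ τ ✓.
Open sets in the quotient: τ_Q = {{}, {[hotel=kilo]}, {[india=juliett]}, {[hotel=kilo], [india=juliett]}} (4 elements).


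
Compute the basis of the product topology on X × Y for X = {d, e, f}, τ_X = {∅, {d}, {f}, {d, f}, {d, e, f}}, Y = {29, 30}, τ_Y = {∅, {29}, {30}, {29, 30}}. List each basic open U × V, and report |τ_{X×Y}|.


Basis B = {∅ × ∅, {d} × {29}, {d} × {30}, {f} × {29}, {f} × {30}, {d} × {29, 30}, {d, f} × {29}, {d, f} × {30}, {f} × {29, 30}, {d, e, f} × {29}, {d, e, f} × {30}, {d, f} × {29, 30}, {d, e, f} × {29, 30}}; |τ_{X×Y}| = 25.

Enumerate products U × V with U ∈ τ_X, V ∈ τ_Y (deduplicated):
  ∅ × ∅ = {} (∅)
  {d} × {29} = {(d,29)}
  {d} × {30} = {(d,30)}
  {f} × {29} = {(f,29)}
  {f} × {30} = {(f,30)}
  {d} × {29, 30} = {(d,29), (d,30)}
  {d, f} × {29} = {(d,29), (f,29)}
  {d, f} × {30} = {(d,30), (f,30)}
  {f} × {29, 30} = {(f,29), (f,30)}
  {d, e, f} × {29} = {(d,29), (e,29), (f,29)}
  {d, e, f} × {30} = {(d,30), (e,30), (f,30)}
  {d, f} × {29, 30} = {(d,29), (d,30), (f,29), (f,30)}
  {d, e, f} × {29, 30} = {(d,29), (d,30), (e,29), (e,30), (f,29), (f,30)}
These 13 distinct sets form the basis B.
Close under arbitrary unions to get τ_{X×Y}; counting gives |τ_{X×Y}| = 25.


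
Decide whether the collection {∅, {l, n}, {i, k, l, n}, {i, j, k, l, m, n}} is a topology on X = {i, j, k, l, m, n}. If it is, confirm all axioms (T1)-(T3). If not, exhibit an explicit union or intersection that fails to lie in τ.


τ IS a topology on X.

Axiom (T1): ∅ ∈ τ? Yes; X ∈ τ? Yes.
Axiom (T2/T3): check pairwise unions and intersections of members of τ.
All pairwise intersections and unions checked — each lies in τ. Therefore τ satisfies (T1), (T2), (T3): it IS a topology on X.


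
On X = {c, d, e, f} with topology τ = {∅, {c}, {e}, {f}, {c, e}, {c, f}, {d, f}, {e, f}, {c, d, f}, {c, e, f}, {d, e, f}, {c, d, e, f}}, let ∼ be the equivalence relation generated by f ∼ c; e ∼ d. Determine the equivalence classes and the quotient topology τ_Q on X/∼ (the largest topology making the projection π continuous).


X/∼ = {[c=f], [d=e]}; |τ_Q| = 3.

Equivalence classes: [c=f], [d=e].
Quotient map π: X → X/∼ sends c ↦ [c=f], d ↦ [d=e], e ↦ [d=e], f ↦ [c=f].
For each subset V ⊆ X/∼, compute π^{-1}(V) ⊆ X and check whether π^{-1}(V) ∈ τ. V is open in τ_Q iff π^{-1}(V) ∈ τ.
  V = {}: π^{-1}(V) = ∅ ∈ τ ✓.
  V = {[c=f]}: π^{-1}(V) = {c, f} ∈ τ ✓.
  V = {[d=e]}: π^{-1}(V) = {d, e} ∉ τ ✗.
  V = {[c=f], [d=e]}: π^{-1}(V) = {c, d, e, f} ∈ τ ✓.
Open sets in the quotient: τ_Q = {{}, {[c=f]}, {[c=f], [d=e]}} (3 elements).


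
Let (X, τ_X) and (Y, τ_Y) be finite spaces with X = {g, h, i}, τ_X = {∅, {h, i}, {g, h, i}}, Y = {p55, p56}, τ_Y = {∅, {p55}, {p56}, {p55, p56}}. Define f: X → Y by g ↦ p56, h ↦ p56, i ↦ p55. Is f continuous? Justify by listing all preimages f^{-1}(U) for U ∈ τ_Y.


f is NOT continuous.

Compute f^{-1}(U) for each U ∈ τ_Y:
  U = ∅: f^{-1}(U) = ∅ ∈ τ_X ✓.
  U = {p55}: f^{-1}(U) = {i} ∉ τ_X ✗.
  U = {p56}: f^{-1}(U) = {g, h} ∉ τ_X ✗.
  U = {p55, p56}: f^{-1}(U) = {g, h, i} ∈ τ_X ✓.
Found U = {p55} with f^{-1}(U) = {i} not in τ_X. Therefore f is NOT continuous.


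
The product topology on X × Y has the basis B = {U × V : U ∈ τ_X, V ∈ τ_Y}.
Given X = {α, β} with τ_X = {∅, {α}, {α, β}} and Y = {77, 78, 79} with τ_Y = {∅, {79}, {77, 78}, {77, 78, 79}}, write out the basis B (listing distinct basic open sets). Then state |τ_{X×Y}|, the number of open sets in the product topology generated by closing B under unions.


Basis B = {∅ × ∅, {α} × {79}, {α} × {77, 78}, {α, β} × {79}, {α} × {77, 78, 79}, {α, β} × {77, 78}, {α, β} × {77, 78, 79}}; |τ_{X×Y}| = 9.

Enumerate products U × V with U ∈ τ_X, V ∈ τ_Y (deduplicated):
  ∅ × ∅ = {} (∅)
  {α} × {79} = {(α,79)}
  {α} × {77, 78} = {(α,77), (α,78)}
  {α, β} × {79} = {(α,79), (β,79)}
  {α} × {77, 78, 79} = {(α,77), (α,78), (α,79)}
  {α, β} × {77, 78} = {(α,77), (α,78), (β,77), (β,78)}
  {α, β} × {77, 78, 79} = {(α,77), (α,78), (α,79), (β,77), (β,78), (β,79)}
These 7 distinct sets form the basis B.
Close under arbitrary unions to get τ_{X×Y}; counting gives |τ_{X×Y}| = 9.


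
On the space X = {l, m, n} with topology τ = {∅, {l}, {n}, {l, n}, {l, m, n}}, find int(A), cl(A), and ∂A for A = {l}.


int(A) = {l}, cl(A) = {l, m}, ∂A = {m}.

Closed sets in (X, τ) are complements of opens:
  closed(X, τ) = {∅, {m}, {l, m}, {m, n}, {l, m, n}}.
int(A) = ⋃ {U ∈ τ : U ⊆ A}. Opens contained in A: ∅, {l}.
Taking the union of these: int(A) = {l}.
cl(A) = ⋂ {C closed : A ⊆ C}. Closed sets containing A: {l, m}, {l, m, n}.
Intersecting these: cl(A) = {l, m}.
∂A = cl(A) ∖ int(A) = {l, m} ∖ {l} = {m}.


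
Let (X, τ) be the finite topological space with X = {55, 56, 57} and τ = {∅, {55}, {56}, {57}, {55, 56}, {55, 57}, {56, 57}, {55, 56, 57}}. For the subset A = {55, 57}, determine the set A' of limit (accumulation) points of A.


A' = ∅

For each x ∈ X, list the open sets U ∈ τ with x ∈ U, then check whether U ∩ (A ∖ {x}) ≠ ∅ for every such U.
  x = 55: open {55} ∋ x has {55} ∩ (A ∖ {55}) = ∅, so x is NOT a limit point.
  x = 56: open {56} ∋ x has {56} ∩ (A ∖ {56}) = ∅, so x is NOT a limit point.
  x = 57: open {57} ∋ x has {57} ∩ (A ∖ {57}) = ∅, so x is NOT a limit point.
Collecting: A' = ∅.


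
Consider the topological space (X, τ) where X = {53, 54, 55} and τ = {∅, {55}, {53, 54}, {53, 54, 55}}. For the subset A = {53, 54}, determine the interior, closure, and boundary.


int(A) = {53, 54}, cl(A) = {53, 54}, ∂A = ∅.

Closed sets in (X, τ) are complements of opens:
  closed(X, τ) = {∅, {55}, {53, 54}, {53, 54, 55}}.
int(A) = ⋃ {U ∈ τ : U ⊆ A}. Opens contained in A: ∅, {53, 54}.
Taking the union of these: int(A) = {53, 54}.
cl(A) = ⋂ {C closed : A ⊆ C}. Closed sets containing A: {53, 54}, {53, 54, 55}.
Intersecting these: cl(A) = {53, 54}.
∂A = cl(A) ∖ int(A) = {53, 54} ∖ {53, 54} = ∅.


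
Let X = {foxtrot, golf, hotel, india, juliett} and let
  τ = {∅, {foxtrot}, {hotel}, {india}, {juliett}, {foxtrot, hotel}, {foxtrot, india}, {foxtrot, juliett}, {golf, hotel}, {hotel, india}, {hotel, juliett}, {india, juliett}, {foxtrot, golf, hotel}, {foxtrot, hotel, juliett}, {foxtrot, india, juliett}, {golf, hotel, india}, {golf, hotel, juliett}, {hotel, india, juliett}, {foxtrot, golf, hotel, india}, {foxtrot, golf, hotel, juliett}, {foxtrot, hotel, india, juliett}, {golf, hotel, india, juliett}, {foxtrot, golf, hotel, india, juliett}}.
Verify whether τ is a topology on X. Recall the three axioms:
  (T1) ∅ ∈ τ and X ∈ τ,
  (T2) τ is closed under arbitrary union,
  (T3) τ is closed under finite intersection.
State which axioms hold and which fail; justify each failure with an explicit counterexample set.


τ is NOT a topology on X.

Axiom (T1): ∅ ∈ τ? Yes; X ∈ τ? Yes.
Axiom (T2/T3): check pairwise unions and intersections of members of τ.
Counterexample for (T2): {foxtrot} ∪ {hotel, india} = {foxtrot, hotel, india} ∉ τ. Therefore τ is NOT a topology.


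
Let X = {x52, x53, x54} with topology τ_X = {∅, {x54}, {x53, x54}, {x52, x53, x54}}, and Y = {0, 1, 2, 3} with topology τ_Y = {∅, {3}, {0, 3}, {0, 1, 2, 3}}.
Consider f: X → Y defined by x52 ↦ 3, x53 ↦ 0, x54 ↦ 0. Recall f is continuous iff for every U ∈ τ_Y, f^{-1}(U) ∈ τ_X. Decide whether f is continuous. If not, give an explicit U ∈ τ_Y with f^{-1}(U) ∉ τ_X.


f is NOT continuous.

Compute f^{-1}(U) for each U ∈ τ_Y:
  U = ∅: f^{-1}(U) = ∅ ∈ τ_X ✓.
  U = {3}: f^{-1}(U) = {x52} ∉ τ_X ✗.
  U = {0, 3}: f^{-1}(U) = {x52, x53, x54} ∈ τ_X ✓.
  U = {0, 1, 2, 3}: f^{-1}(U) = {x52, x53, x54} ∈ τ_X ✓.
Found U = {3} with f^{-1}(U) = {x52} not in τ_X. Therefore f is NOT continuous.


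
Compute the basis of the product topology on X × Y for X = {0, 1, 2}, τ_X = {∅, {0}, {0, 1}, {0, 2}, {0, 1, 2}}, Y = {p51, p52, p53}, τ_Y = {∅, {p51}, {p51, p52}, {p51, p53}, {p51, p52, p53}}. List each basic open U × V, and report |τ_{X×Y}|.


Basis B = {∅ × ∅, {0} × {p51}, {0} × {p51, p52}, {0} × {p51, p53}, {0, 1} × {p51}, {0, 2} × {p51}, {0} × {p51, p52, p53}, {0, 1, 2} × {p51}, {0, 1} × {p51, p52}, {0, 2} × {p51, p52}, {0, 1} × {p51, p53}, {0, 2} × {p51, p53}, {0, 1} × {p51, p52, p53}, {0, 2} × {p51, p52, p53}, {0, 1, 2} × {p51, p52}, {0, 1, 2} × {p51, p53}, {0, 1, 2} × {p51, p52, p53}}; |τ_{X×Y}| = 48.

Enumerate products U × V with U ∈ τ_X, V ∈ τ_Y (deduplicated):
  ∅ × ∅ = {} (∅)
  {0} × {p51} = {(0,p51)}
  {0} × {p51, p52} = {(0,p51), (0,p52)}
  {0} × {p51, p53} = {(0,p51), (0,p53)}
  {0, 1} × {p51} = {(0,p51), (1,p51)}
  {0, 2} × {p51} = {(0,p51), (2,p51)}
  {0} × {p51, p52, p53} = {(0,p51), (0,p52), (0,p53)}
  {0, 1, 2} × {p51} = {(0,p51), (1,p51), (2,p51)}
  {0, 1} × {p51, p52} = {(0,p51), (0,p52), (1,p51), (1,p52)}
  {0, 2} × {p51, p52} = {(0,p51), (0,p52), (2,p51), (2,p52)}
  {0, 1} × {p51, p53} = {(0,p51), (0,p53), (1,p51), (1,p53)}
  {0, 2} × {p51, p53} = {(0,p51), (0,p53), (2,p51), (2,p53)}
  {0, 1} × {p51, p52, p53} = {(0,p51), (0,p52), (0,p53), (1,p51), (1,p52), (1,p53)}
  {0, 2} × {p51, p52, p53} = {(0,p51), (0,p52), (0,p53), (2,p51), (2,p52), (2,p53)}
  {0, 1, 2} × {p51, p52} = {(0,p51), (0,p52), (1,p51), (1,p52), (2,p51), (2,p52)}
  {0, 1, 2} × {p51, p53} = {(0,p51), (0,p53), (1,p51), (1,p53), (2,p51), (2,p53)}
  {0, 1, 2} × {p51, p52, p53} = {(0,p51), (0,p52), (0,p53), (1,p51), (1,p52), (1,p53), (2,p51), (2,p52), (2,p53)}
These 17 distinct sets form the basis B.
Close under arbitrary unions to get τ_{X×Y}; counting gives |τ_{X×Y}| = 48.


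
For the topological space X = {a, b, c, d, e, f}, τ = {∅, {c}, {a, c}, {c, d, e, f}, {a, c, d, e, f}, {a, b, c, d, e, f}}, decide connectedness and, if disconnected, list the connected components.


(X, τ) is connected.

Find clopen sets (U ∈ τ with X ∖ U ∈ τ):
  U = ∅, X ∖ U = {a, b, c, d, e, f} — both open, so U is clopen.
  U = {a, b, c, d, e, f}, X ∖ U = ∅ — both open, so U is clopen.
Only trivial clopens (∅ and X) exist, so (X, τ) is connected.
Compute connected components by grouping points that agree on all clopens:
  component: {a, b, c, d, e, f}


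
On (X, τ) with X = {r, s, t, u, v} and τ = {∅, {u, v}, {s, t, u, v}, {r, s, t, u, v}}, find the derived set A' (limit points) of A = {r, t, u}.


A' = {r, s, t, v}

For each x ∈ X, list the open sets U ∈ τ with x ∈ U, then check whether U ∩ (A ∖ {x}) ≠ ∅ for every such U.
  x = r: opens ∋ x are {r, s, t, u, v}; each meets A ∖ {r}, so x IS a limit point.
  x = s: opens ∋ x are {s, t, u, v}, {r, s, t, u, v}; each meets A ∖ {s}, so x IS a limit point.
  x = t: opens ∋ x are {s, t, u, v}, {r, s, t, u, v}; each meets A ∖ {t}, so x IS a limit point.
  x = u: open {u, v} ∋ x has {u, v} ∩ (A ∖ {u}) = ∅, so x is NOT a limit point.
  x = v: opens ∋ x are {u, v}, {s, t, u, v}, {r, s, t, u, v}; each meets A ∖ {v}, so x IS a limit point.
Collecting: A' = {r, s, t, v}.


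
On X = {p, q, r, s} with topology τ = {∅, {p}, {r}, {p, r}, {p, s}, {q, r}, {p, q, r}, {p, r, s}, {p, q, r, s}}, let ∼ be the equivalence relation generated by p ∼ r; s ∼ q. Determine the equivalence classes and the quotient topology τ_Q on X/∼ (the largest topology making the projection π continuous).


X/∼ = {[p=r], [q=s]}; |τ_Q| = 3.

Equivalence classes: [p=r], [q=s].
Quotient map π: X → X/∼ sends p ↦ [p=r], q ↦ [q=s], r ↦ [p=r], s ↦ [q=s].
For each subset V ⊆ X/∼, compute π^{-1}(V) ⊆ X and check whether π^{-1}(V) ∈ τ. V is open in τ_Q iff π^{-1}(V) ∈ τ.
  V = {}: π^{-1}(V) = ∅ ∈ τ ✓.
  V = {[p=r]}: π^{-1}(V) = {p, r} ∈ τ ✓.
  V = {[q=s]}: π^{-1}(V) = {q, s} ∉ τ ✗.
  V = {[p=r], [q=s]}: π^{-1}(V) = {p, q, r, s} ∈ τ ✓.
Open sets in the quotient: τ_Q = {{}, {[p=r]}, {[p=r], [q=s]}} (3 elements).


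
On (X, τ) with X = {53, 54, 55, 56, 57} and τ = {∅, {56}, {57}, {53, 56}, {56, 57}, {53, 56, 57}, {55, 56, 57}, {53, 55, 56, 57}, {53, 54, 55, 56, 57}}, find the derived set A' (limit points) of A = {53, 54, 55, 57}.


A' = {54, 55}

For each x ∈ X, list the open sets U ∈ τ with x ∈ U, then check whether U ∩ (A ∖ {x}) ≠ ∅ for every such U.
  x = 53: open {53, 56} ∋ x has {53, 56} ∩ (A ∖ {53}) = ∅, so x is NOT a limit point.
  x = 54: opens ∋ x are {53, 54, 55, 56, 57}; each meets A ∖ {54}, so x IS a limit point.
  x = 55: opens ∋ x are {55, 56, 57}, {53, 55, 56, 57}, {53, 54, 55, 56, 57}; each meets A ∖ {55}, so x IS a limit point.
  x = 56: open {56} ∋ x has {56} ∩ (A ∖ {56}) = ∅, so x is NOT a limit point.
  x = 57: open {57} ∋ x has {57} ∩ (A ∖ {57}) = ∅, so x is NOT a limit point.
Collecting: A' = {54, 55}.
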